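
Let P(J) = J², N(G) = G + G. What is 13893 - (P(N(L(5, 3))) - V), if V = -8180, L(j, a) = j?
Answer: 5613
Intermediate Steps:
N(G) = 2*G
13893 - (P(N(L(5, 3))) - V) = 13893 - ((2*5)² - 1*(-8180)) = 13893 - (10² + 8180) = 13893 - (100 + 8180) = 13893 - 1*8280 = 13893 - 8280 = 5613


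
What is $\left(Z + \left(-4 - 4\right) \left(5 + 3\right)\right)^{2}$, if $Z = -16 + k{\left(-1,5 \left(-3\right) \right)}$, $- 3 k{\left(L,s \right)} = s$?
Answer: $5625$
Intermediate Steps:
$k{\left(L,s \right)} = - \frac{s}{3}$
$Z = -11$ ($Z = -16 - \frac{5 \left(-3\right)}{3} = -16 - -5 = -16 + 5 = -11$)
$\left(Z + \left(-4 - 4\right) \left(5 + 3\right)\right)^{2} = \left(-11 + \left(-4 - 4\right) \left(5 + 3\right)\right)^{2} = \left(-11 - 64\right)^{2} = \left(-75\right)^{2} = 5625$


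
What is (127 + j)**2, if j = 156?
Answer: 80089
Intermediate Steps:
(127 + j)**2 = (127 + 156)**2 = 283**2 = 80089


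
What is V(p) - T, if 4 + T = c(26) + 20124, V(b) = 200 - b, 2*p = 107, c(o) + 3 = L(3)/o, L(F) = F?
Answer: -259618/13 ≈ -19971.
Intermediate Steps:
c(o) = -3 + 3/o
p = 107/2 (p = (1/2)*107 = 107/2 ≈ 53.500)
T = 523045/26 (T = -4 + ((-3 + 3/26) + 20124) = -4 + (-75/26 + 20124) = -4 + 523149/26 = 523045/26 ≈ 20117.)
V(p) - T = (200 - 1*107/2) - 1*523045/26 = (200 - 107/2) - 523045/26 = 293/2 - 523045/26 = -259618/13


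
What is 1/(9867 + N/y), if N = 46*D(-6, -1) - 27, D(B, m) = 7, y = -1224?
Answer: 1224/12076913 ≈ 0.00010135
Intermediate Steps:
N = 295 (N = 46*7 - 27 = 322 - 27 = 295)
1/(9867 + N/y) = 1/(9867 + 295/(-1224)) = 1/(9867 + 295*(-1/1224)) = 1/(9867 - 295/1224) = 1/(12076913/1224) = 1224/12076913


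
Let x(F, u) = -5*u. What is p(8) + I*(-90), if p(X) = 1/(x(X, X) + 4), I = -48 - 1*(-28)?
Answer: 64799/36 ≈ 1800.0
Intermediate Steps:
I = -20 (I = -48 + 28 = -20)
p(X) = 1/(4 - 5*X) (p(X) = 1/(-5*X + 4) = 1/(4 - 5*X))
p(8) + I*(-90) = -1/(-4 + 5*8) - 20*(-90) = -1/(-4 + 40) + 1800 = -1/36 + 1800 = 64799/36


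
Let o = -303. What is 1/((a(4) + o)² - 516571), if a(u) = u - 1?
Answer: -1/426571 ≈ -2.3443e-6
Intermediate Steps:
a(u) = -1 + u
1/((a(4) + o)² - 516571) = 1/(((-1 + 4) - 303)² - 516571) = 1/((3 - 303)² - 516571) = 1/((-300)² - 516571) = 1/(90000 - 516571) = 1/(-426571) = -1/426571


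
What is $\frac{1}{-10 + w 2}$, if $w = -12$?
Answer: $- \frac{1}{34} \approx -0.029412$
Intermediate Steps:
$\frac{1}{-10 + w 2} = \frac{1}{-10 - 24} = \frac{1}{-34} = - \frac{1}{34}$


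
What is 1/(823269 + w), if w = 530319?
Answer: 1/1353588 ≈ 7.3878e-7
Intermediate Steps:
1/(823269 + w) = 1/(823269 + 530319) = 1/1353588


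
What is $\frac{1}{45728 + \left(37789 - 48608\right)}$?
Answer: $\frac{1}{34909} \approx 2.8646 \cdot 10^{-5}$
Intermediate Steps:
$\frac{1}{45728 + \left(37789 - 48608\right)} = \frac{1}{45728 - 10819} = \frac{1}{34909}$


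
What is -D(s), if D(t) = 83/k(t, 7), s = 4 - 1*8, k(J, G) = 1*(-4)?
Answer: 83/4 ≈ 20.750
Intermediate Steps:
k(J, G) = -4
s = -4 (s = 4 - 8 = -4)
D(t) = -83/4 (D(t) = 83/(-4) = 83*(-¼) = -83/4)
-D(s) = -1*(-83/4) = 83/4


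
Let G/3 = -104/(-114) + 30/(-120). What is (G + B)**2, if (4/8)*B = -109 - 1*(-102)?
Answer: 833569/5776 ≈ 144.32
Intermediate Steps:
G = 151/76 (G = 3*(-104/(-114) + 30/(-120)) = 3*(-104*(-1/114) + 30*(-1/120)) = 3*(52/57 - 1/4) = 3*(151/228) = 151/76 ≈ 1.9868)
B = -14 (B = 2*(-109 - 1*(-102)) = 2*(-109 + 102) = 2*(-7) = -14)
(G + B)**2 = (151/76 - 14)**2 = (-913/76)**2 = 833569/5776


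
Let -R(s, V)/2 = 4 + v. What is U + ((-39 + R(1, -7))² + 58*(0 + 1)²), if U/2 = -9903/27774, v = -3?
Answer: 8046530/4629 ≈ 1738.3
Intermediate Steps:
R(s, V) = -2 (R(s, V) = -2*(4 - 3) = -2*1 = -2)
U = -3301/4629 (U = 2*(-9903/27774) = 2*(-9903*1/27774) = 2*(-3301/9258) = -3301/4629 ≈ -0.71311)
U + ((-39 + R(1, -7))² + 58*(0 + 1)²) = -3301/4629 + ((-39 - 2)² + 58*(0 + 1)²) = -3301/4629 + ((-41)² + 58*1²) = -3301/4629 + (1681 + 58*1) = -3301/4629 + (1681 + 58) = -3301/4629 + 1739 = 8046530/4629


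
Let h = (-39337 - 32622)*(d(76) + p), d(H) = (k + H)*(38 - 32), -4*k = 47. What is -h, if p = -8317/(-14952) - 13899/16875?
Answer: 777156912379877/28035000 ≈ 2.7721e+7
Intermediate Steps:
k = -47/4 (k = -¼*47 = -47/4 ≈ -11.750)
d(H) = -141/2 + 6*H (d(H) = (-47/4 + H)*(38 - 32) = (-47/4 + H)*6 = -141/2 + 6*H)
p = -7496497/28035000 (p = -8317*(-1/14952) - 13899*1/16875 = 8317/14952 - 4633/5625 = -7496497/28035000 ≈ -0.26740)
h = -777156912379877/28035000 (h = (-39337 - 32622)*((-141/2 + 6*76) - 7496497/28035000) = -71959*((-141/2 + 456) - 7496497/28035000) = -71959*(771/2 - 7496497/28035000) = -71959*10799996003/28035000 = -777156912379877/28035000 ≈ -2.7721e+7)
-h = -1*(-777156912379877/28035000) = 777156912379877/28035000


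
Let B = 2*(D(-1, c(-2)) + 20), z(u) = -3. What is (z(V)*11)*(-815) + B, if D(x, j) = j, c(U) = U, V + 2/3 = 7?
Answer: 26931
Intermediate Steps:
V = 19/3 (V = -⅔ + 7 = 19/3 ≈ 6.3333)
B = 36 (B = 2*(-2 + 20) = 2*18 = 36)
(z(V)*11)*(-815) + B = -3*11*(-815) + 36 = -33*(-815) + 36 = 26895 + 36 = 26931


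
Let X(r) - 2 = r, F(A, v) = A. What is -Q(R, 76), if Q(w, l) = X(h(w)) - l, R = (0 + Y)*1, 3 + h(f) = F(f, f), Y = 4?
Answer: 73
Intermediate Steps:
h(f) = -3 + f
X(r) = 2 + r
R = 4 (R = (0 + 4)*1 = 4*1 = 4)
Q(w, l) = -1 + w - l (Q(w, l) = (2 + (-3 + w)) - l = (-1 + w) - l = -1 + w - l)
-Q(R, 76) = -(-1 + 4 - 1*76) = -(-1 + 4 - 76) = -1*(-73) = 73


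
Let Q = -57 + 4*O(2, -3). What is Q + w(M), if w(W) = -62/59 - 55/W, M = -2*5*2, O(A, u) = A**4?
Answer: 2053/236 ≈ 8.6992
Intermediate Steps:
M = -20 (M = -10*2 = -20)
Q = 7 (Q = -57 + 4*2**4 = -57 + 4*16 = -57 + 64 = 7)
w(W) = -62/59 - 55/W (w(W) = -62*1/59 - 55/W = -62/59 - 55/W)
Q + w(M) = 7 + (-62/59 - 55/(-20)) = 7 + (-62/59 - 55*(-1/20)) = 7 + (-62/59 + 11/4) = 7 + 401/236 = 2053/236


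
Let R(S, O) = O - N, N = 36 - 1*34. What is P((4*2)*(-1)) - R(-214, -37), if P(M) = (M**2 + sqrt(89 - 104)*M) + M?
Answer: 95 - 8*I*sqrt(15) ≈ 95.0 - 30.984*I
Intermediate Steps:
N = 2 (N = 36 - 34 = 2)
R(S, O) = -2 + O (R(S, O) = O - 1*2 = O - 2 = -2 + O)
P(M) = M + M**2 + I*M*sqrt(15) (P(M) = (M**2 + sqrt(-15)*M) + M = (M**2 + (I*sqrt(15))*M) + M = (M**2 + I*M*sqrt(15)) + M = M + M**2 + I*M*sqrt(15))
P((4*2)*(-1)) - R(-214, -37) = ((4*2)*(-1))*(1 + (4*2)*(-1) + I*sqrt(15)) - (-2 - 37) = (8*(-1))*(1 + 8*(-1) + I*sqrt(15)) - 1*(-39) = -8*(1 - 8 + I*sqrt(15)) + 39 = -8*(-7 + I*sqrt(15)) + 39 = (56 - 8*I*sqrt(15)) + 39 = 95 - 8*I*sqrt(15)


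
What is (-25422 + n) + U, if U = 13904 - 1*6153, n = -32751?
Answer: -50422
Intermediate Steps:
U = 7751 (U = 13904 - 6153 = 7751)
(-25422 + n) + U = (-25422 - 32751) + 7751 = -58173 + 7751 = -50422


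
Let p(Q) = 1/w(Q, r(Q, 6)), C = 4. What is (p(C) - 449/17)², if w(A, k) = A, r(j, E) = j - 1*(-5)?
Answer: 3164841/4624 ≈ 684.44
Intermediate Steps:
r(j, E) = 5 + j (r(j, E) = j + 5 = 5 + j)
p(Q) = 1/Q
(p(C) - 449/17)² = (1/4 - 449/17)² = (¼ - 449*1/17)² = (¼ - 449/17)² = (-1779/68)² = 3164841/4624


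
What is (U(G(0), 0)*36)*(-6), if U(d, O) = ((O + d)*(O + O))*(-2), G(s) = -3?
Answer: 0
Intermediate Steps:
U(d, O) = -4*O*(O + d) (U(d, O) = ((O + d)*(2*O))*(-2) = (2*O*(O + d))*(-2) = -4*O*(O + d))
(U(G(0), 0)*36)*(-6) = (-4*0*(0 - 3)*36)*(-6) = (-4*0*(-3)*36)*(-6) = (0*36)*(-6) = 0*(-6) = 0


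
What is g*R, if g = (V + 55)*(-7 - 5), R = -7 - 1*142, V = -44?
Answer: 19668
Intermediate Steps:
R = -149 (R = -7 - 142 = -149)
g = -132 (g = (-44 + 55)*(-7 - 5) = 11*(-12) = -132)
g*R = -132*(-149) = 19668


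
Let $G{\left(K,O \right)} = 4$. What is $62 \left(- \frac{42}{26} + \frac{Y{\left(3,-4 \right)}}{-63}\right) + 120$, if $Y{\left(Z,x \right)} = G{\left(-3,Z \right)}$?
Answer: $\frac{13030}{819} \approx 15.91$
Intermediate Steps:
$Y{\left(Z,x \right)} = 4$
$62 \left(- \frac{42}{26} + \frac{Y{\left(3,-4 \right)}}{-63}\right) + 120 = 62 \left(- \frac{42}{26} + \frac{4}{-63}\right) + 120 = 62 \left(\left(-42\right) \frac{1}{26} + 4 \left(- \frac{1}{63}\right)\right) + 120 = 62 \left(- \frac{21}{13} - \frac{4}{63}\right) + 120 = 62 \left(- \frac{1375}{819}\right) + 120 = - \frac{85250}{819} + 120 = \frac{13030}{819}$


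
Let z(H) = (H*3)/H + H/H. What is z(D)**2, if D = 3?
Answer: 16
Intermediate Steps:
z(H) = 4 (z(H) = (3*H)/H + 1 = 3 + 1 = 4)
z(D)**2 = 4**2 = 16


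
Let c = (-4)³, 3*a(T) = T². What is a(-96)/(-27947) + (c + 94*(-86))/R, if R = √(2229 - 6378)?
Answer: -3072/27947 + 2716*I*√461/461 ≈ -0.10992 + 126.5*I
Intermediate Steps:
a(T) = T²/3
c = -64
R = 3*I*√461 (R = √(-4149) = 3*I*√461 ≈ 64.413*I)
a(-96)/(-27947) + (c + 94*(-86))/R = ((⅓)*(-96)²)/(-27947) + (-64 + 94*(-86))/((3*I*√461)) = ((⅓)*9216)*(-1/27947) + (-64 - 8084)*(-I*√461/1383) = 3072*(-1/27947) - (-2716)*I*√461/461 = -3072/27947 + 2716*I*√461/461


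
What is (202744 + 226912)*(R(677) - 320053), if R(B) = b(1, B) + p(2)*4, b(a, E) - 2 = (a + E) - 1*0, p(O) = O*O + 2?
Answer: -137210213944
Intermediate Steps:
p(O) = 2 + O² (p(O) = O² + 2 = 2 + O²)
b(a, E) = 2 + E + a (b(a, E) = 2 + ((a + E) - 1*0) = 2 + ((E + a) + 0) = 2 + (E + a) = 2 + E + a)
R(B) = 27 + B (R(B) = (2 + B + 1) + (2 + 2²)*4 = (3 + B) + (2 + 4)*4 = (3 + B) + 6*4 = (3 + B) + 24 = 27 + B)
(202744 + 226912)*(R(677) - 320053) = (202744 + 226912)*((27 + 677) - 320053) = 429656*(704 - 320053) = 429656*(-319349) = -137210213944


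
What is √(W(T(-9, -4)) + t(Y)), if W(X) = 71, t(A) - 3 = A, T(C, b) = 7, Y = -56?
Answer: 3*√2 ≈ 4.2426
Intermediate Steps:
t(A) = 3 + A
√(W(T(-9, -4)) + t(Y)) = √(71 + (3 - 56)) = √(71 - 53) = √18 = 3*√2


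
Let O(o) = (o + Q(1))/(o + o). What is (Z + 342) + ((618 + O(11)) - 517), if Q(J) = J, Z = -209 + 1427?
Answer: 18277/11 ≈ 1661.5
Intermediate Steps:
Z = 1218
O(o) = (1 + o)/(2*o) (O(o) = (o + 1)/(o + o) = (1 + o)/((2*o)) = (1 + o)*(1/(2*o)) = (1 + o)/(2*o))
(Z + 342) + ((618 + O(11)) - 517) = (1218 + 342) + ((618 + (½)*(1 + 11)/11) - 517) = 1560 + ((618 + (½)*(1/11)*12) - 517) = 1560 + ((618 + 6/11) - 517) = 1560 + (6804/11 - 517) = 1560 + 1117/11 = 18277/11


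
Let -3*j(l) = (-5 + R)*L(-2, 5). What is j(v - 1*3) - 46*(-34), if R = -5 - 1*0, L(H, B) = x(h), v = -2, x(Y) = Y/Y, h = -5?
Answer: 4702/3 ≈ 1567.3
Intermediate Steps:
x(Y) = 1
L(H, B) = 1
R = -5 (R = -5 + 0 = -5)
j(l) = 10/3 (j(l) = -(-5 - 5)/3 = -(-10)/3 = -1/3*(-10) = 10/3)
j(v - 1*3) - 46*(-34) = 10/3 - 46*(-34) = 10/3 + 1564 = 4702/3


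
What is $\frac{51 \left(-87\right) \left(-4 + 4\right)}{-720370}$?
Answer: $0$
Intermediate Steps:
$\frac{51 \left(-87\right) \left(-4 + 4\right)}{-720370} = \left(-4437\right) 0 \left(- \frac{1}{720370}\right) = 0 \left(- \frac{1}{720370}\right) = 0$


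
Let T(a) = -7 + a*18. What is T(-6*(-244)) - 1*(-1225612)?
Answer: 1251957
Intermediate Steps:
T(a) = -7 + 18*a
T(-6*(-244)) - 1*(-1225612) = (-7 + 18*(-6*(-244))) - 1*(-1225612) = (-7 + 18*1464) + 1225612 = (-7 + 26352) + 1225612 = 26345 + 1225612 = 1251957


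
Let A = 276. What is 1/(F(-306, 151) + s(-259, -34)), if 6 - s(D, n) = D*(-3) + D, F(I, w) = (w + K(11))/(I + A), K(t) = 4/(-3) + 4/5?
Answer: -450/232657 ≈ -0.0019342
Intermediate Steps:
K(t) = -8/15 (K(t) = 4*(-⅓) + 4*(⅕) = -4/3 + ⅘ = -8/15)
F(I, w) = (-8/15 + w)/(276 + I) (F(I, w) = (w - 8/15)/(I + 276) = (-8/15 + w)/(276 + I))
s(D, n) = 6 + 2*D (s(D, n) = 6 - (D*(-3) + D) = 6 - (-3*D + D) = 6 - (-2)*D = 6 + 2*D)
1/(F(-306, 151) + s(-259, -34)) = 1/((-8/15 + 151)/(276 - 306) + (6 + 2*(-259))) = 1/((2257/15)/(-30) + (6 - 518)) = 1/(-1/30*2257/15 - 512) = 1/(-2257/450 - 512) = 1/(-232657/450) = -450/232657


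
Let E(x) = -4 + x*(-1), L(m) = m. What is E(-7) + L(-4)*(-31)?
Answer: 127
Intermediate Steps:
E(x) = -4 - x
E(-7) + L(-4)*(-31) = (-4 - 1*(-7)) - 4*(-31) = (-4 + 7) + 124 = 3 + 124 = 127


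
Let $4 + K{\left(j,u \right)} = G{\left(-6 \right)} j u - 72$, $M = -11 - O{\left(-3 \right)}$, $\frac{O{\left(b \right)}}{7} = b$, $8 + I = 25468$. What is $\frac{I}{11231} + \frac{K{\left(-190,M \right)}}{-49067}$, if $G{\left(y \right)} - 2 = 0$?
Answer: $\frac{1292777176}{551071477} \approx 2.3459$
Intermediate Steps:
$I = 25460$ ($I = -8 + 25468 = 25460$)
$G{\left(y \right)} = 2$ ($G{\left(y \right)} = 2 + 0 = 2$)
$O{\left(b \right)} = 7 b$
$M = 10$ ($M = -11 - 7 \left(-3\right) = -11 - -21 = -11 + 21 = 10$)
$K{\left(j,u \right)} = -76 + 2 j u$ ($K{\left(j,u \right)} = -4 + \left(2 j u - 72\right) = -4 + \left(-72 + 2 j u\right) = -76 + 2 j u$)
$\frac{I}{11231} + \frac{K{\left(-190,M \right)}}{-49067} = \frac{25460}{11231} + \frac{-76 + 2 \left(-190\right) 10}{-49067} = 25460 \cdot \frac{1}{11231} + \left(-76 - 3800\right) \left(- \frac{1}{49067}\right) = \frac{25460}{11231} - - \frac{3876}{49067} = \frac{25460}{11231} + \frac{3876}{49067} = \frac{1292777176}{551071477}$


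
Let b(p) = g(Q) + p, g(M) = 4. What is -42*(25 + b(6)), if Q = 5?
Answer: -1470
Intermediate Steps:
b(p) = 4 + p
-42*(25 + b(6)) = -42*(25 + (4 + 6)) = -42*(25 + 10) = -42*35 = -1470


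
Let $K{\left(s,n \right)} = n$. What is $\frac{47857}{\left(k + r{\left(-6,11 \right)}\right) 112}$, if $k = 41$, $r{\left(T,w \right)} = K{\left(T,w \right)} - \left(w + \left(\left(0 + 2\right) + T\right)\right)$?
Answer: $\frac{47857}{5040} \approx 9.4954$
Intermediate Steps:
$r{\left(T,w \right)} = -2 - T$ ($r{\left(T,w \right)} = w - \left(w + \left(\left(0 + 2\right) + T\right)\right) = w - \left(w + \left(2 + T\right)\right) = w - \left(2 + T + w\right) = -2 - T$)
$\frac{47857}{\left(k + r{\left(-6,11 \right)}\right) 112} = \frac{47857}{\left(41 - -4\right) 112} = \frac{47857}{\left(41 + \left(-2 + 6\right)\right) 112} = \frac{47857}{\left(41 + 4\right) 112} = \frac{47857}{45 \cdot 112} = \frac{47857}{5040}$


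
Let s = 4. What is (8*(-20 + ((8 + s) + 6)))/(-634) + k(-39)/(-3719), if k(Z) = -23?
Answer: 37043/1178923 ≈ 0.031421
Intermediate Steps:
(8*(-20 + ((8 + s) + 6)))/(-634) + k(-39)/(-3719) = (8*(-20 + ((8 + 4) + 6)))/(-634) - 23/(-3719) = (8*(-20 + (12 + 6)))*(-1/634) - 23*(-1/3719) = (8*(-20 + 18))*(-1/634) + 23/3719 = (8*(-2))*(-1/634) + 23/3719 = -16*(-1/634) + 23/3719 = 8/317 + 23/3719 = 37043/1178923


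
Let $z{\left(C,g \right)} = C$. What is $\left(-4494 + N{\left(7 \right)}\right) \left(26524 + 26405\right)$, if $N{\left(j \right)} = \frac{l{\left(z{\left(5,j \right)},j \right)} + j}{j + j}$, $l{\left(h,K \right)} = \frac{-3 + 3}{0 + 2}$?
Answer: $- \frac{475672923}{2} \approx -2.3784 \cdot 10^{8}$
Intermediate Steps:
$l{\left(h,K \right)} = 0$ ($l{\left(h,K \right)} = \frac{0}{2} = 0 \cdot \frac{1}{2} = 0$)
$N{\left(j \right)} = \frac{1}{2}$ ($N{\left(j \right)} = \frac{0 + j}{j + j} = \frac{j}{2 j} = j \frac{1}{2 j} = \frac{1}{2}$)
$\left(-4494 + N{\left(7 \right)}\right) \left(26524 + 26405\right) = \left(-4494 + \frac{1}{2}\right) \left(26524 + 26405\right) = \left(- \frac{8987}{2}\right) 52929 = - \frac{475672923}{2}$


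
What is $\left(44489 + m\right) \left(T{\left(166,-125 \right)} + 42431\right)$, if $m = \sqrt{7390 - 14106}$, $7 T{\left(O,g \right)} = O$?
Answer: $\frac{13221374487}{7} + \frac{594366 i \sqrt{1679}}{7} \approx 1.8888 \cdot 10^{9} + 3.4792 \cdot 10^{6} i$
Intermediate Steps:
$T{\left(O,g \right)} = \frac{O}{7}$
$m = 2 i \sqrt{1679}$ ($m = \sqrt{-6716} = 2 i \sqrt{1679} \approx 81.951 i$)
$\left(44489 + m\right) \left(T{\left(166,-125 \right)} + 42431\right) = \left(44489 + 2 i \sqrt{1679}\right) \left(\frac{1}{7} \cdot 166 + 42431\right) = \left(44489 + 2 i \sqrt{1679}\right) \left(\frac{166}{7} + 42431\right) = \left(44489 + 2 i \sqrt{1679}\right) \frac{297183}{7} = \frac{13221374487}{7} + \frac{594366 i \sqrt{1679}}{7}$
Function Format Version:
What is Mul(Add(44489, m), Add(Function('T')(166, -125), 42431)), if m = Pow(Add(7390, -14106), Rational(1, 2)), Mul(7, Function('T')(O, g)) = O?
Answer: Add(Rational(13221374487, 7), Mul(Rational(594366, 7), I, Pow(1679, Rational(1, 2)))) ≈ Add(1.8888e+9, Mul(3.4792e+6, I))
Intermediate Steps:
Function('T')(O, g) = Mul(Rational(1, 7), O)
m = Mul(2, I, Pow(1679, Rational(1, 2))) (m = Pow(-6716, Rational(1, 2)) = Mul(2, I, Pow(1679, Rational(1, 2))) ≈ Mul(81.951, I))
Mul(Add(44489, m), Add(Function('T')(166, -125), 42431)) = Mul(Add(44489, Mul(2, I, Pow(1679, Rational(1, 2)))), Add(Mul(Rational(1, 7), 166), 42431)) = Mul(Add(44489, Mul(2, I, Pow(1679, Rational(1, 2)))), Add(Rational(166, 7), 42431)) = Mul(Add(44489, Mul(2, I, Pow(1679, Rational(1, 2)))), Rational(297183, 7)) = Add(Rational(13221374487, 7), Mul(Rational(594366, 7), I, Pow(1679, Rational(1, 2))))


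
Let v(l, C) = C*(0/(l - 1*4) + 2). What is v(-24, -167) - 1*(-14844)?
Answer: 14510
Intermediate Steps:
v(l, C) = 2*C (v(l, C) = C*(0/(l - 4) + 2) = C*(0/(-4 + l) + 2) = C*(0 + 2) = C*2 = 2*C)
v(-24, -167) - 1*(-14844) = 2*(-167) - 1*(-14844) = -334 + 14844 = 14510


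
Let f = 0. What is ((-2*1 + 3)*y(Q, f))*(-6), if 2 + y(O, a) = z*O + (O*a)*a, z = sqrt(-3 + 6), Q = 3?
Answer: 12 - 18*sqrt(3) ≈ -19.177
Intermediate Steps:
z = sqrt(3) ≈ 1.7320
y(O, a) = -2 + O*sqrt(3) + O*a**2 (y(O, a) = -2 + (sqrt(3)*O + (O*a)*a) = -2 + (O*sqrt(3) + O*a**2) = -2 + O*sqrt(3) + O*a**2)
((-2*1 + 3)*y(Q, f))*(-6) = ((-2*1 + 3)*(-2 + 3*sqrt(3) + 3*0**2))*(-6) = ((-2 + 3)*(-2 + 3*sqrt(3) + 3*0))*(-6) = (1*(-2 + 3*sqrt(3) + 0))*(-6) = (1*(-2 + 3*sqrt(3)))*(-6) = (-2 + 3*sqrt(3))*(-6) = 12 - 18*sqrt(3)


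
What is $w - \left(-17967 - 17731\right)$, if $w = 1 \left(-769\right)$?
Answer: $34929$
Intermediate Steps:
$w = -769$
$w - \left(-17967 - 17731\right) = -769 - \left(-17967 - 17731\right) = -769 - -35698 = -769 + 35698 = 34929$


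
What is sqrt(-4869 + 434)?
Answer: I*sqrt(4435) ≈ 66.596*I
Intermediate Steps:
sqrt(-4869 + 434) = sqrt(-4435) = I*sqrt(4435)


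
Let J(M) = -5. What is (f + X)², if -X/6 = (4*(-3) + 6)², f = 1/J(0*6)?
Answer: 1168561/25 ≈ 46742.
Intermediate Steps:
f = -⅕ (f = 1/(-5) = -⅕ ≈ -0.20000)
X = -216 (X = -6*(4*(-3) + 6)² = -6*(-12 + 6)² = -6*(-6)² = -6*36 = -216)
(f + X)² = (-⅕ - 216)² = (-1081/5)² = 1168561/25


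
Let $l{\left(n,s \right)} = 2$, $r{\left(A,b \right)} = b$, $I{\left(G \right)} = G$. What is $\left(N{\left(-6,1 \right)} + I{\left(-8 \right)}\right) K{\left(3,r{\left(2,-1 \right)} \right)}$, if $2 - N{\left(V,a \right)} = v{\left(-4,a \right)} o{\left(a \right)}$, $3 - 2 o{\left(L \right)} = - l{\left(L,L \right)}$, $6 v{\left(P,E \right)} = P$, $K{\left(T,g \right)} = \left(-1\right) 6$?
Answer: $26$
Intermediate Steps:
$K{\left(T,g \right)} = -6$
$v{\left(P,E \right)} = \frac{P}{6}$
$o{\left(L \right)} = \frac{5}{2}$ ($o{\left(L \right)} = \frac{3}{2} - \frac{\left(-1\right) 2}{2} = \frac{3}{2} - -1 = \frac{3}{2} + 1 = \frac{5}{2}$)
$N{\left(V,a \right)} = \frac{11}{3}$ ($N{\left(V,a \right)} = 2 - \frac{1}{6} \left(-4\right) \frac{5}{2} = 2 - \left(- \frac{2}{3}\right) \frac{5}{2} = 2 - - \frac{5}{3} = 2 + \frac{5}{3} = \frac{11}{3}$)
$\left(N{\left(-6,1 \right)} + I{\left(-8 \right)}\right) K{\left(3,r{\left(2,-1 \right)} \right)} = \left(\frac{11}{3} - 8\right) \left(-6\right) = \left(- \frac{13}{3}\right) \left(-6\right) = 26$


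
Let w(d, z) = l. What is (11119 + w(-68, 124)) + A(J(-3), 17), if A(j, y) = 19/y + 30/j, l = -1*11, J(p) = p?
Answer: 188685/17 ≈ 11099.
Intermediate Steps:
l = -11
w(d, z) = -11
(11119 + w(-68, 124)) + A(J(-3), 17) = (11119 - 11) + (19/17 + 30/(-3)) = 11108 + (19*(1/17) + 30*(-⅓)) = 11108 + (19/17 - 10) = 11108 - 151/17 = 188685/17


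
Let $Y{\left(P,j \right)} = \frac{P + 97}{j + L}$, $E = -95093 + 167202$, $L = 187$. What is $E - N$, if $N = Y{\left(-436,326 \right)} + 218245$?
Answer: $- \frac{24989143}{171} \approx -1.4614 \cdot 10^{5}$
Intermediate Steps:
$E = 72109$
$Y{\left(P,j \right)} = \frac{97 + P}{187 + j}$ ($Y{\left(P,j \right)} = \frac{P + 97}{j + 187} = \frac{97 + P}{187 + j}$)
$N = \frac{37319782}{171}$ ($N = \frac{97 - 436}{187 + 326} + 218245 = \frac{1}{513} \left(-339\right) + 218245 = - \frac{113}{171} + 218245 = \frac{37319782}{171} \approx 2.1824 \cdot 10^{5}$)
$E - N = 72109 - \frac{37319782}{171} = - \frac{24989143}{171}$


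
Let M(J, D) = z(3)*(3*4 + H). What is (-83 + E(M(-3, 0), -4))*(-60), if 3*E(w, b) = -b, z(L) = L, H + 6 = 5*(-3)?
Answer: 4900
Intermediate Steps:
H = -21 (H = -6 + 5*(-3) = -6 - 15 = -21)
M(J, D) = -27 (M(J, D) = 3*(3*4 - 21) = 3*(12 - 21) = 3*(-9) = -27)
E(w, b) = -b/3 (E(w, b) = (-b)/3 = -b/3)
(-83 + E(M(-3, 0), -4))*(-60) = (-83 - ⅓*(-4))*(-60) = (-83 + 4/3)*(-60) = -245/3*(-60) = 4900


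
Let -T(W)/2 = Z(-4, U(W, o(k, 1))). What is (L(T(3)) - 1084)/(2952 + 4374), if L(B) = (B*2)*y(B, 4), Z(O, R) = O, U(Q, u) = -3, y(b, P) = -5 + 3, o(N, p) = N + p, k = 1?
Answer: -62/407 ≈ -0.15233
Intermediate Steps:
y(b, P) = -2
T(W) = 8 (T(W) = -2*(-4) = 8)
L(B) = -4*B (L(B) = (B*2)*(-2) = (2*B)*(-2) = -4*B)
(L(T(3)) - 1084)/(2952 + 4374) = (-4*8 - 1084)/(2952 + 4374) = (-32 - 1084)/7326 = -1116*1/7326 = -62/407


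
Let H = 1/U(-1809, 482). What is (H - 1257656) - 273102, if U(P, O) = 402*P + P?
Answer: -1115963912467/729027 ≈ -1.5308e+6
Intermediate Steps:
U(P, O) = 403*P
H = -1/729027 (H = 1/(403*(-1809)) = 1/(-729027) = -1/729027 ≈ -1.3717e-6)
(H - 1257656) - 273102 = (-1/729027 - 1257656) - 273102 = -916865180713/729027 - 273102 = -1115963912467/729027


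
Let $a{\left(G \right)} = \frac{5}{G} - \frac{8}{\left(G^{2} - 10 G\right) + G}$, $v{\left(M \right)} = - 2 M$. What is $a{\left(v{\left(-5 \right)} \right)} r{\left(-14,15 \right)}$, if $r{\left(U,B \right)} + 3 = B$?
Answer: $- \frac{18}{5} \approx -3.6$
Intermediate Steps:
$a{\left(G \right)} = - \frac{8}{G^{2} - 9 G} + \frac{5}{G}$ ($a{\left(G \right)} = \frac{5}{G} - \frac{8}{G^{2} - 9 G} = - \frac{8}{G^{2} - 9 G} + \frac{5}{G}$)
$r{\left(U,B \right)} = -3 + B$
$a{\left(v{\left(-5 \right)} \right)} r{\left(-14,15 \right)} = \frac{-53 + 5 \left(\left(-2\right) \left(-5\right)\right)}{\left(-2\right) \left(-5\right) \left(-9 - -10\right)} \left(-3 + 15\right) = \frac{-53 + 5 \cdot 10}{10 \left(-9 + 10\right)} 12 = \frac{-53 + 50}{10 \cdot 1} \cdot 12 = \frac{1}{10} \cdot 1 \left(-3\right) 12 = \left(- \frac{3}{10}\right) 12 = - \frac{18}{5}$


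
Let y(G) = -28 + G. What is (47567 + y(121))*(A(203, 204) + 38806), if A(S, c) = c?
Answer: 1859216600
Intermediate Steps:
(47567 + y(121))*(A(203, 204) + 38806) = (47567 + (-28 + 121))*(204 + 38806) = (47567 + 93)*39010 = 47660*39010 = 1859216600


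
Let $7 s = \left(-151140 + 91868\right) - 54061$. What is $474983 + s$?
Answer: $\frac{3211548}{7} \approx 4.5879 \cdot 10^{5}$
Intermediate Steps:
$s = - \frac{113333}{7}$ ($s = \frac{\left(-151140 + 91868\right) - 54061}{7} = \frac{-59272 - 54061}{7} = \frac{1}{7} \left(-113333\right) = - \frac{113333}{7} \approx -16190.0$)
$474983 + s = 474983 - \frac{113333}{7} = \frac{3211548}{7}$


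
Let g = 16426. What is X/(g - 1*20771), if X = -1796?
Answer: 1796/4345 ≈ 0.41335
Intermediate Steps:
X/(g - 1*20771) = -1796/(16426 - 1*20771) = -1796/(16426 - 20771) = -1796/(-4345) = -1796*(-1/4345) = 1796/4345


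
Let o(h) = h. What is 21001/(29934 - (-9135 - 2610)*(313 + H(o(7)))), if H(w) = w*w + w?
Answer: 21001/4363839 ≈ 0.0048125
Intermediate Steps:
H(w) = w + w**2 (H(w) = w**2 + w = w + w**2)
21001/(29934 - (-9135 - 2610)*(313 + H(o(7)))) = 21001/(29934 - (-9135 - 2610)*(313 + 7*(1 + 7))) = 21001/(29934 - (-11745)*(313 + 7*8)) = 21001/(29934 - (-11745)*(313 + 56)) = 21001/(29934 - (-11745)*369) = 21001/(29934 - 1*(-4333905)) = 21001/(29934 + 4333905) = 21001/4363839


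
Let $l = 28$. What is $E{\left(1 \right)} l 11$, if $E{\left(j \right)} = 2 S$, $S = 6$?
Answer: $3696$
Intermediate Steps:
$E{\left(j \right)} = 12$ ($E{\left(j \right)} = 2 \cdot 6 = 12$)
$E{\left(1 \right)} l 11 = 12 \cdot 28 \cdot 11 = 336 \cdot 11 = 3696$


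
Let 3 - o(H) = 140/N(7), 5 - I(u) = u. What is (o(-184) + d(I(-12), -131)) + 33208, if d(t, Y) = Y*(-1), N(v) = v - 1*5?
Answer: 33272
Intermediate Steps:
I(u) = 5 - u
N(v) = -5 + v (N(v) = v - 5 = -5 + v)
d(t, Y) = -Y
o(H) = -67 (o(H) = 3 - 140/(-5 + 7) = 3 - 140/2 = 3 - 1*70 = 3 - 70 = -67)
(o(-184) + d(I(-12), -131)) + 33208 = (-67 - 1*(-131)) + 33208 = (-67 + 131) + 33208 = 64 + 33208 = 33272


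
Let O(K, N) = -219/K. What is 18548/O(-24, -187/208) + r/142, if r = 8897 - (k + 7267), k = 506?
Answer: 10576290/5183 ≈ 2040.6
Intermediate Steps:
r = 1124 (r = 8897 - (506 + 7267) = 8897 - 1*7773 = 8897 - 7773 = 1124)
18548/O(-24, -187/208) + r/142 = 18548/((-219/(-24))) + 1124/142 = 18548/((-219*(-1/24))) + 1124*(1/142) = 18548/(73/8) + 562/71 = 18548*(8/73) + 562/71 = 148384/73 + 562/71 = 10576290/5183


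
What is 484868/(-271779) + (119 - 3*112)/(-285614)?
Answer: -19775158987/11089126758 ≈ -1.7833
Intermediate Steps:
484868/(-271779) + (119 - 3*112)/(-285614) = 484868*(-1/271779) + (119 - 336)*(-1/285614) = -484868/271779 - 217*(-1/285614) = -484868/271779 + 31/40802 = -19775158987/11089126758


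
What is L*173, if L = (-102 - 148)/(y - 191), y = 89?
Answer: 21625/51 ≈ 424.02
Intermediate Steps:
L = 125/51 (L = (-102 - 148)/(89 - 191) = -250/(-102) = -250*(-1/102) = 125/51 ≈ 2.4510)
L*173 = (125/51)*173 = 21625/51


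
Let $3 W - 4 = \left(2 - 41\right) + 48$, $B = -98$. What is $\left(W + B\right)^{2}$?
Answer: $\frac{78961}{9} \approx 8773.4$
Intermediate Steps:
$W = \frac{13}{3}$ ($W = \frac{4}{3} + \frac{\left(2 - 41\right) + 48}{3} = \frac{4}{3} + \frac{-39 + 48}{3} = \frac{4}{3} + \frac{1}{3} \cdot 9 = \frac{4}{3} + 3 = \frac{13}{3} \approx 4.3333$)
$\left(W + B\right)^{2} = \left(\frac{13}{3} - 98\right)^{2} = \left(- \frac{281}{3}\right)^{2} = \frac{78961}{9}$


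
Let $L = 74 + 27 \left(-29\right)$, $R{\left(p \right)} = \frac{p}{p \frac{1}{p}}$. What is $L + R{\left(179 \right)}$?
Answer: $-530$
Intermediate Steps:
$R{\left(p \right)} = p$ ($R{\left(p \right)} = \frac{p}{1} = p 1 = p$)
$L = -709$ ($L = 74 - 783 = -709$)
$L + R{\left(179 \right)} = -709 + 179 = -530$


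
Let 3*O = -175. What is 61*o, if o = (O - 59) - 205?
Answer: -58987/3 ≈ -19662.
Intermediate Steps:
O = -175/3 (O = (⅓)*(-175) = -175/3 ≈ -58.333)
o = -967/3 (o = (-175/3 - 59) - 205 = -352/3 - 205 = -967/3 ≈ -322.33)
61*o = 61*(-967/3) = -58987/3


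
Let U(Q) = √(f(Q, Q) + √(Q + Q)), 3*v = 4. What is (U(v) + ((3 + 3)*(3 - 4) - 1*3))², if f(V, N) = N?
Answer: (-27 + √6*√(2 + √6))²/9 ≈ 52.965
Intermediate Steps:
v = 4/3 (v = (⅓)*4 = 4/3 ≈ 1.3333)
U(Q) = √(Q + √2*√Q) (U(Q) = √(Q + √(Q + Q)) = √(Q + √(2*Q)) = √(Q + √2*√Q))
(U(v) + ((3 + 3)*(3 - 4) - 1*3))² = (√(4/3 + √2*√(4/3)) + ((3 + 3)*(3 - 4) - 1*3))² = (√(4/3 + √2*(2*√3/3)) + (6*(-1) - 3))² = (√(4/3 + 2*√6/3) + (-6 - 3))² = (√(4/3 + 2*√6/3) - 9)² = (-9 + √(4/3 + 2*√6/3))²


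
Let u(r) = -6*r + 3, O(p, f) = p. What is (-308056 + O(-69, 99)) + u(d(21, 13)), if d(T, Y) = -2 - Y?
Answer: -308032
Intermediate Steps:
u(r) = 3 - 6*r
(-308056 + O(-69, 99)) + u(d(21, 13)) = (-308056 - 69) + (3 - 6*(-2 - 1*13)) = -308125 + (3 - 6*(-2 - 13)) = -308125 + (3 - 6*(-15)) = -308125 + (3 + 90) = -308125 + 93 = -308032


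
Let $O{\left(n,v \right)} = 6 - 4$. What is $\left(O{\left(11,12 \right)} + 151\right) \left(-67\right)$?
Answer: $-10251$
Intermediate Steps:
$O{\left(n,v \right)} = 2$
$\left(O{\left(11,12 \right)} + 151\right) \left(-67\right) = \left(2 + 151\right) \left(-67\right) = 153 \left(-67\right) = -10251$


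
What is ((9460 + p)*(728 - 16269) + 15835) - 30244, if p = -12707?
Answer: 50447218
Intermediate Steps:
((9460 + p)*(728 - 16269) + 15835) - 30244 = ((9460 - 12707)*(728 - 16269) + 15835) - 30244 = (-3247*(-15541) + 15835) - 30244 = (50461627 + 15835) - 30244 = 50477462 - 30244 = 50447218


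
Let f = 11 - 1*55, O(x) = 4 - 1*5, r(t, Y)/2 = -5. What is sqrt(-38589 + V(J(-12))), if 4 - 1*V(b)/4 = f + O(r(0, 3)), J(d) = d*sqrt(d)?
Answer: I*sqrt(38393) ≈ 195.94*I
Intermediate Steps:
r(t, Y) = -10 (r(t, Y) = 2*(-5) = -10)
O(x) = -1 (O(x) = 4 - 5 = -1)
f = -44 (f = 11 - 55 = -44)
J(d) = d**(3/2)
V(b) = 196 (V(b) = 16 - 4*(-44 - 1) = 16 - 4*(-45) = 16 + 180 = 196)
sqrt(-38589 + V(J(-12))) = sqrt(-38589 + 196) = sqrt(-38393) = I*sqrt(38393)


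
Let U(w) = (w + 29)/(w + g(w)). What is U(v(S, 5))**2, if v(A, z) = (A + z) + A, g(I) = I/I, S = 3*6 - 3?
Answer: 256/81 ≈ 3.1605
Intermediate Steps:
S = 15 (S = 18 - 3 = 15)
g(I) = 1
v(A, z) = z + 2*A
U(w) = (29 + w)/(1 + w) (U(w) = (w + 29)/(w + 1) = (29 + w)/(1 + w))
U(v(S, 5))**2 = ((29 + (5 + 2*15))/(1 + (5 + 2*15)))**2 = ((29 + (5 + 30))/(1 + (5 + 30)))**2 = ((29 + 35)/(1 + 35))**2 = (64/36)**2 = ((1/36)*64)**2 = (16/9)**2 = 256/81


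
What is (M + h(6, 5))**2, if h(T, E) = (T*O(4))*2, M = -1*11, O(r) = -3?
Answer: 2209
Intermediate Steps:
M = -11
h(T, E) = -6*T (h(T, E) = (T*(-3))*2 = -3*T*2 = -6*T)
(M + h(6, 5))**2 = (-11 - 6*6)**2 = (-11 - 36)**2 = (-47)**2 = 2209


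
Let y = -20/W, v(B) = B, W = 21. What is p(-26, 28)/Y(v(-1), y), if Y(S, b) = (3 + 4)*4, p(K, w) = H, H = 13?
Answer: 13/28 ≈ 0.46429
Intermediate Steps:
y = -20/21 ≈ -0.95238
p(K, w) = 13
Y(S, b) = 28 (Y(S, b) = 7*4 = 28)
p(-26, 28)/Y(v(-1), y) = 13/28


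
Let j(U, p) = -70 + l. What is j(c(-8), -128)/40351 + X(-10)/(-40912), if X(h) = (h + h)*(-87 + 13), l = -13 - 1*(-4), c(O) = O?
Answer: -7868941/206355014 ≈ -0.038133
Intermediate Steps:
l = -9 (l = -13 + 4 = -9)
j(U, p) = -79 (j(U, p) = -70 - 9 = -79)
X(h) = -148*h (X(h) = (2*h)*(-74) = -148*h)
j(c(-8), -128)/40351 + X(-10)/(-40912) = -79/40351 - 148*(-10)/(-40912) = -79*1/40351 + 1480*(-1/40912) = -79/40351 - 185/5114 = -7868941/206355014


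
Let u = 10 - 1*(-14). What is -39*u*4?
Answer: -3744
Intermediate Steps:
u = 24 (u = 10 + 14 = 24)
-39*u*4 = -39*24*4 = -936*4 = -3744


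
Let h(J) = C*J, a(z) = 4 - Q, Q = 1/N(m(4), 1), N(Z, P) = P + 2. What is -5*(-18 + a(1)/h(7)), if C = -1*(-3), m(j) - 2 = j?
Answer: 5615/63 ≈ 89.127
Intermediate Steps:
m(j) = 2 + j
N(Z, P) = 2 + P
Q = 1/3 (Q = 1/(2 + 1) = 1/3 ≈ 0.33333)
C = 3
a(z) = 11/3 (a(z) = 4 - 1*1/3 = 4 - 1/3 = 11/3)
h(J) = 3*J
-5*(-18 + a(1)/h(7)) = -5*(-18 + 11/(3*((3*7)))) = -5*(-18 + (11/3)/21) = -5*(-18 + (11/3)*(1/21)) = -5*(-18 + 11/63) = -5*(-1123/63) = 5615/63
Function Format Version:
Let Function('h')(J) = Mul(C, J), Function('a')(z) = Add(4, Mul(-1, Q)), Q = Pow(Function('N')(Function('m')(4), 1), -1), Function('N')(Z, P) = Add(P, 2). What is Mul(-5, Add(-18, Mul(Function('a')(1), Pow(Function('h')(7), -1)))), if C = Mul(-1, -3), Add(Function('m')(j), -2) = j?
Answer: Rational(5615, 63) ≈ 89.127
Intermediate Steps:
Function('m')(j) = Add(2, j)
Function('N')(Z, P) = Add(2, P)
Q = Rational(1, 3) (Q = Pow(Add(2, 1), -1) = Pow(3, -1) = Rational(1, 3) ≈ 0.33333)
C = 3
Function('a')(z) = Rational(11, 3) (Function('a')(z) = Add(4, Mul(-1, Rational(1, 3))) = Add(4, Rational(-1, 3)) = Rational(11, 3))
Function('h')(J) = Mul(3, J)
Mul(-5, Add(-18, Mul(Function('a')(1), Pow(Function('h')(7), -1)))) = Mul(-5, Add(-18, Mul(Rational(11, 3), Pow(Mul(3, 7), -1)))) = Mul(-5, Add(-18, Mul(Rational(11, 3), Pow(21, -1)))) = Mul(-5, Add(-18, Mul(Rational(11, 3), Rational(1, 21)))) = Mul(-5, Add(-18, Rational(11, 63))) = Mul(-5, Rational(-1123, 63)) = Rational(5615, 63)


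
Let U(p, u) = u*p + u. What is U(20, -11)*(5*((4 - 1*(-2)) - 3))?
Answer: -3465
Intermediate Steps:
U(p, u) = u + p*u (U(p, u) = p*u + u = u + p*u)
U(20, -11)*(5*((4 - 1*(-2)) - 3)) = (-11*(1 + 20))*(5*((4 - 1*(-2)) - 3)) = (-11*21)*(5*((4 + 2) - 3)) = -1155*(6 - 3) = -1155*3 = -231*15 = -3465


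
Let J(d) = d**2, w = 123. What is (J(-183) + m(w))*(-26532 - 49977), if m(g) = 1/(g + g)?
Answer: -210101237385/82 ≈ -2.5622e+9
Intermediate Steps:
m(g) = 1/(2*g)
(J(-183) + m(w))*(-26532 - 49977) = ((-183)**2 + (1/2)/123)*(-26532 - 49977) = (33489 + (1/2)*(1/123))*(-76509) = (33489 + 1/246)*(-76509) = (8238295/246)*(-76509) = -210101237385/82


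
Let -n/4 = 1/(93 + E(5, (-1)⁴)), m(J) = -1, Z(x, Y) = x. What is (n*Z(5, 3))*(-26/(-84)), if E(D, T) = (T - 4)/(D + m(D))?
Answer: -520/7749 ≈ -0.067105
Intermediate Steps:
E(D, T) = (-4 + T)/(-1 + D) (E(D, T) = (T - 4)/(D - 1) = (-4 + T)/(-1 + D))
n = -16/369 (n = -4/(93 + (-4 + (-1)⁴)/(-1 + 5)) = -4/(93 + (-4 + 1)/4) = -4/(93 + (¼)*(-3)) = -4/(93 - ¾) = -4/369/4 = -4*4/369 = -16/369 ≈ -0.043360)
(n*Z(5, 3))*(-26/(-84)) = (-16/369*5)*(-26/(-84)) = -(-2080)*(-1)/(369*84) = -80/369*13/42 = -520/7749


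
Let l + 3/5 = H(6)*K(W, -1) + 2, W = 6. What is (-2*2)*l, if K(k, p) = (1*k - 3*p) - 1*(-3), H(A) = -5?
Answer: 1172/5 ≈ 234.40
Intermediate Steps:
K(k, p) = 3 + k - 3*p (K(k, p) = (k - 3*p) + 3 = 3 + k - 3*p)
l = -293/5 (l = -⅗ + (-5*(3 + 6 - 3*(-1)) + 2) = -⅗ + (-5*(3 + 6 + 3) + 2) = -⅗ + (-5*12 + 2) = -⅗ + (-60 + 2) = -⅗ - 58 = -293/5 ≈ -58.600)
(-2*2)*l = -2*2*(-293/5) = -4*(-293/5) = 1172/5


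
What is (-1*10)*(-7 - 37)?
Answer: 440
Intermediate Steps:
(-1*10)*(-7 - 37) = -10*(-44) = 440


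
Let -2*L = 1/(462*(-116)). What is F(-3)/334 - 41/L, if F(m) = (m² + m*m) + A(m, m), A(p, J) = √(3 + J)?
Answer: -733888839/167 ≈ -4.3945e+6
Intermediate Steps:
L = 1/107184 (L = -1/(2*462*(-116)) = -(-1)/(924*116) = -½*(-1/53592) = 1/107184 ≈ 9.3298e-6)
F(m) = √(3 + m) + 2*m² (F(m) = (m² + m*m) + √(3 + m) = (m² + m²) + √(3 + m) = 2*m² + √(3 + m) = √(3 + m) + 2*m²)
F(-3)/334 - 41/L = (√(3 - 3) + 2*(-3)²)/334 - 41/1/107184 = (√0 + 2*9)*(1/334) - 41*107184 = (0 + 18)*(1/334) - 4394544 = 18*(1/334) - 4394544 = 9/167 - 4394544 = -733888839/167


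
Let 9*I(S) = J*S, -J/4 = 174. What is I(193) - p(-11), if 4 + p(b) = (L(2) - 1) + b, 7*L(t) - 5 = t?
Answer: -44731/3 ≈ -14910.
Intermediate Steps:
J = -696 (J = -4*174 = -696)
L(t) = 5/7 + t/7
I(S) = -232*S/3 (I(S) = (-696*S)/9 = -232*S/3)
p(b) = -4 + b (p(b) = -4 + (((5/7 + (⅐)*2) - 1) + b) = -4 + (((5/7 + 2/7) - 1) + b) = -4 + ((1 - 1) + b) = -4 + (0 + b) = -4 + b)
I(193) - p(-11) = -232/3*193 - (-4 - 11) = -44776/3 - 1*(-15) = -44776/3 + 15 = -44731/3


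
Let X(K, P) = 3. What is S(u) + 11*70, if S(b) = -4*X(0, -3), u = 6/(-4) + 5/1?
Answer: 758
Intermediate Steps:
u = 7/2 (u = 6*(-1/4) + 5*1 = -3/2 + 5 = 7/2 ≈ 3.5000)
S(b) = -12 (S(b) = -4*3 = -12)
S(u) + 11*70 = -12 + 11*70 = -12 + 770 = 758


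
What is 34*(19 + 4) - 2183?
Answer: -1401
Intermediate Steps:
34*(19 + 4) - 2183 = 34*23 - 2183 = 782 - 2183 = -1401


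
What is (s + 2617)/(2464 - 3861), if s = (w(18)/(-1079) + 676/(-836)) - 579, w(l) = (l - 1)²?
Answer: -459348666/315038867 ≈ -1.4581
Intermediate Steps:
w(l) = (-1 + l)²
s = -130813621/225511 (s = ((-1 + 18)²/(-1079) + 676/(-836)) - 579 = (17²*(-1/1079) + 676*(-1/836)) - 579 = (289*(-1/1079) - 169/209) - 579 = (-289/1079 - 169/209) - 579 = -242752/225511 - 579 = -130813621/225511 ≈ -580.08)
(s + 2617)/(2464 - 3861) = (-130813621/225511 + 2617)/(2464 - 3861) = (459348666/225511)/(-1397) = (459348666/225511)*(-1/1397) = -459348666/315038867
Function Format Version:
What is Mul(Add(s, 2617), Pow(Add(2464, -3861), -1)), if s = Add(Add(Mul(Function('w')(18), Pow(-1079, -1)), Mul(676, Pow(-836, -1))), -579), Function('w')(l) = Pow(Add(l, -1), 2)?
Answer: Rational(-459348666, 315038867) ≈ -1.4581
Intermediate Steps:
Function('w')(l) = Pow(Add(-1, l), 2)
s = Rational(-130813621, 225511) (s = Add(Add(Mul(Pow(Add(-1, 18), 2), Pow(-1079, -1)), Mul(676, Pow(-836, -1))), -579) = Add(Add(Mul(Pow(17, 2), Rational(-1, 1079)), Mul(676, Rational(-1, 836))), -579) = Add(Add(Mul(289, Rational(-1, 1079)), Rational(-169, 209)), -579) = Add(Add(Rational(-289, 1079), Rational(-169, 209)), -579) = Add(Rational(-242752, 225511), -579) = Rational(-130813621, 225511) ≈ -580.08)
Mul(Add(s, 2617), Pow(Add(2464, -3861), -1)) = Mul(Add(Rational(-130813621, 225511), 2617), Pow(Add(2464, -3861), -1)) = Mul(Rational(459348666, 225511), Pow(-1397, -1)) = Mul(Rational(459348666, 225511), Rational(-1, 1397)) = Rational(-459348666, 315038867)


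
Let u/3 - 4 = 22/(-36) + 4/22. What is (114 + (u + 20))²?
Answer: 91221601/4356 ≈ 20942.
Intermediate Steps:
u = 707/66 (u = 12 + 3*(22/(-36) + 4/22) = 12 + 3*(22*(-1/36) + 4*(1/22)) = 12 + 3*(-11/18 + 2/11) = 12 + 3*(-85/198) = 12 - 85/66 = 707/66 ≈ 10.712)
(114 + (u + 20))² = (114 + (707/66 + 20))² = (114 + 2027/66)² = (9551/66)² = 91221601/4356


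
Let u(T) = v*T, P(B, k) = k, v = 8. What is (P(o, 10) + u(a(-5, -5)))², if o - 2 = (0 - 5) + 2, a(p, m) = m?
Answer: 900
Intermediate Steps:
o = -1 (o = 2 + ((0 - 5) + 2) = 2 + (-5 + 2) = 2 - 3 = -1)
u(T) = 8*T
(P(o, 10) + u(a(-5, -5)))² = (10 + 8*(-5))² = (10 - 40)² = (-30)² = 900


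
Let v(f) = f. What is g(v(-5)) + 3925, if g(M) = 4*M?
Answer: 3905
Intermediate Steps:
g(v(-5)) + 3925 = 4*(-5) + 3925 = -20 + 3925 = 3905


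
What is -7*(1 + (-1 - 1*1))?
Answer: 7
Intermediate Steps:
-7*(1 + (-1 - 1*1)) = -7*(1 + (-1 - 1)) = -7*(1 - 2) = -7*(-1) = 7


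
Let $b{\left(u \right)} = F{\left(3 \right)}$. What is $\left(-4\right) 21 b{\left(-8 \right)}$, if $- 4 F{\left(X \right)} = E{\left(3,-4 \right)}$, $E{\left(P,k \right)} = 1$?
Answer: $21$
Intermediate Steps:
$F{\left(X \right)} = - \frac{1}{4}$ ($F{\left(X \right)} = \left(- \frac{1}{4}\right) 1 = - \frac{1}{4}$)
$b{\left(u \right)} = - \frac{1}{4}$
$\left(-4\right) 21 b{\left(-8 \right)} = \left(-4\right) 21 \left(- \frac{1}{4}\right) = \left(-84\right) \left(- \frac{1}{4}\right) = 21$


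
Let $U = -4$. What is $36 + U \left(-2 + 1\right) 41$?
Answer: $200$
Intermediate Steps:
$36 + U \left(-2 + 1\right) 41 = 36 + - 4 \left(-2 + 1\right) 41 = 36 + \left(-4\right) \left(-1\right) 41 = 36 + 4 \cdot 41 = 36 + 164 = 200$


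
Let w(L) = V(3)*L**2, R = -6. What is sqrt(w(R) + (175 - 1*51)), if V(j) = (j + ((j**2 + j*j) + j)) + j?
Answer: 2*sqrt(274) ≈ 33.106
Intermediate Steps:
V(j) = 2*j**2 + 3*j (V(j) = (j + ((j**2 + j**2) + j)) + j = (j + (2*j**2 + j)) + j = (j + (j + 2*j**2)) + j = (2*j + 2*j**2) + j = 2*j**2 + 3*j)
w(L) = 27*L**2 (w(L) = (3*(3 + 2*3))*L**2 = (3*(3 + 6))*L**2 = (3*9)*L**2 = 27*L**2)
sqrt(w(R) + (175 - 1*51)) = sqrt(27*(-6)**2 + (175 - 1*51)) = sqrt(27*36 + (175 - 51)) = sqrt(972 + 124) = sqrt(1096) = 2*sqrt(274)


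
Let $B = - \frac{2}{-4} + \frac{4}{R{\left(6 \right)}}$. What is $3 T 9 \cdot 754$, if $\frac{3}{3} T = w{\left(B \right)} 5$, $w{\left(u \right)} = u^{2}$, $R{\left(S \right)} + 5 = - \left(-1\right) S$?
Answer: $\frac{4122495}{2} \approx 2.0612 \cdot 10^{6}$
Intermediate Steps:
$R{\left(S \right)} = -5 + S$ ($R{\left(S \right)} = -5 - - S = -5 + S$)
$B = \frac{9}{2}$ ($B = - \frac{2}{-4} + \frac{4}{-5 + 6} = \left(-2\right) \left(- \frac{1}{4}\right) + \frac{4}{1} = \frac{1}{2} + 4 \cdot 1 = \frac{1}{2} + 4 = \frac{9}{2} \approx 4.5$)
$T = \frac{405}{4}$ ($T = \left(\frac{9}{2}\right)^{2} \cdot 5 = \frac{81}{4} \cdot 5 = \frac{405}{4} \approx 101.25$)
$3 T 9 \cdot 754 = 3 \cdot \frac{405}{4} \cdot 9 \cdot 754 = \frac{1215}{4} \cdot 9 \cdot 754 = \frac{10935}{4} \cdot 754 = \frac{4122495}{2}$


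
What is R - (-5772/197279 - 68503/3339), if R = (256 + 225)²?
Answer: 152414397650786/658714581 ≈ 2.3138e+5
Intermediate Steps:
R = 231361 (R = 481² = 231361)
R - (-5772/197279 - 68503/3339) = 231361 - (-5772/197279 - 68503/3339) = 231361 - 1*(-13533476045/658714581) = 231361 + 13533476045/658714581 = 152414397650786/658714581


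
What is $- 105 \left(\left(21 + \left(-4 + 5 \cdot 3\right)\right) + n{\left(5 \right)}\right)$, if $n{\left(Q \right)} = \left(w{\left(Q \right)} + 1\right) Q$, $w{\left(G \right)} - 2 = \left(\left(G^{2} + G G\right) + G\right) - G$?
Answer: $-31185$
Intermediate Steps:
$w{\left(G \right)} = 2 + 2 G^{2}$ ($w{\left(G \right)} = 2 - \left(- G^{2} - G G\right) = 2 + \left(\left(\left(G^{2} + G^{2}\right) + G\right) - G\right) = 2 + \left(\left(2 G^{2} + G\right) - G\right) = 2 + \left(\left(G + 2 G^{2}\right) - G\right) = 2 + 2 G^{2}$)
$n{\left(Q \right)} = Q \left(3 + 2 Q^{2}\right)$ ($n{\left(Q \right)} = \left(\left(2 + 2 Q^{2}\right) + 1\right) Q = \left(3 + 2 Q^{2}\right) Q = Q \left(3 + 2 Q^{2}\right)$)
$- 105 \left(\left(21 + \left(-4 + 5 \cdot 3\right)\right) + n{\left(5 \right)}\right) = - 105 \left(\left(21 + \left(-4 + 5 \cdot 3\right)\right) + 5 \left(3 + 2 \cdot 5^{2}\right)\right) = - 105 \left(\left(21 + \left(-4 + 15\right)\right) + 5 \left(3 + 2 \cdot 25\right)\right) = - 105 \left(\left(21 + 11\right) + 5 \left(3 + 50\right)\right) = - 105 \left(32 + 5 \cdot 53\right) = - 105 \left(32 + 265\right) = \left(-105\right) 297 = -31185$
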